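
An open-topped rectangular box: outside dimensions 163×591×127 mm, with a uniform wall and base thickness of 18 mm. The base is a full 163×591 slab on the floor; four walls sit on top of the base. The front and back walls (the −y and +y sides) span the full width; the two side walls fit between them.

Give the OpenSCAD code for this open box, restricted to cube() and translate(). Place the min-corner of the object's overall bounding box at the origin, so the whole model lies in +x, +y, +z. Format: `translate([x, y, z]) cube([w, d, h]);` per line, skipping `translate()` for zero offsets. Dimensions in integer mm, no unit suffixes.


cube([163, 591, 18]);
translate([0, 0, 18]) cube([163, 18, 109]);
translate([0, 573, 18]) cube([163, 18, 109]);
translate([0, 18, 18]) cube([18, 555, 109]);
translate([145, 18, 18]) cube([18, 555, 109]);


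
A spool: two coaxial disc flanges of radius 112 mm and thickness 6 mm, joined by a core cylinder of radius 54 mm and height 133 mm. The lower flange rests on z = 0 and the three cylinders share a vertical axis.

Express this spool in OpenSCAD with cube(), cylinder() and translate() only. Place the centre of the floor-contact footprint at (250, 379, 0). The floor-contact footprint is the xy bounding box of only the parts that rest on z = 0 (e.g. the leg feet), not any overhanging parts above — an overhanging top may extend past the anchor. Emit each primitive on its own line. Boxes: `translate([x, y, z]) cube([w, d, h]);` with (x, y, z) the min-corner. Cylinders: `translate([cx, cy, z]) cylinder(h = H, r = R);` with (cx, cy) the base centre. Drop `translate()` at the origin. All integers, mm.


translate([250, 379, 0]) cylinder(h = 6, r = 112);
translate([250, 379, 6]) cylinder(h = 133, r = 54);
translate([250, 379, 139]) cylinder(h = 6, r = 112);


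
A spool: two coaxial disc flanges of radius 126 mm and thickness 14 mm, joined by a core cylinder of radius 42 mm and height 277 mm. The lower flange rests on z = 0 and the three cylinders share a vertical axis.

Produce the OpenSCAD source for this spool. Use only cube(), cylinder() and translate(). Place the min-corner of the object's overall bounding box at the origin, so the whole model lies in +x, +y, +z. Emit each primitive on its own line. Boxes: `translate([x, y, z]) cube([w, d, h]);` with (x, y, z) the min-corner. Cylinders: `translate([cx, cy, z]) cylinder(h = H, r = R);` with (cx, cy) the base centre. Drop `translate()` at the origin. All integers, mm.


translate([126, 126, 0]) cylinder(h = 14, r = 126);
translate([126, 126, 14]) cylinder(h = 277, r = 42);
translate([126, 126, 291]) cylinder(h = 14, r = 126);


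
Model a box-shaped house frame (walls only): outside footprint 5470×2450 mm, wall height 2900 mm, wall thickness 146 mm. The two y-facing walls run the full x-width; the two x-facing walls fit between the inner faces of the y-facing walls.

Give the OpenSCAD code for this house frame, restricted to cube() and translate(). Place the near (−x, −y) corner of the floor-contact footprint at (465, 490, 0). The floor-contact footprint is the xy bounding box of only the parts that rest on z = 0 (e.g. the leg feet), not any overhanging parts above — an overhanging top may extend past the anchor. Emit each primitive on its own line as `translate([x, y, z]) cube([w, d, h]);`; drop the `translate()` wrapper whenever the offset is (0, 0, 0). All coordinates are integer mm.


translate([465, 490, 0]) cube([5470, 146, 2900]);
translate([465, 2794, 0]) cube([5470, 146, 2900]);
translate([465, 636, 0]) cube([146, 2158, 2900]);
translate([5789, 636, 0]) cube([146, 2158, 2900]);


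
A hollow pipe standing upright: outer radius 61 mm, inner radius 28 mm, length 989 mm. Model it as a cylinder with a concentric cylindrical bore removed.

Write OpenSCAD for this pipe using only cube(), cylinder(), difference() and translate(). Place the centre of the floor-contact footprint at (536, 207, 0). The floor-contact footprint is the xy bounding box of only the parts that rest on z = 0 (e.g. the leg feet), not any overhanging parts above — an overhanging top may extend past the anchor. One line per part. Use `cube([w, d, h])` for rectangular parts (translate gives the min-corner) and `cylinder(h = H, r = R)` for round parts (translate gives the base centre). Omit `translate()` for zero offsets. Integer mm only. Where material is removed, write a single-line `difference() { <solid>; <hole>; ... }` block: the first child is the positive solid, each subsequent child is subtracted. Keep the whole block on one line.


difference() { translate([536, 207, 0]) cylinder(h = 989, r = 61); translate([536, 207, 0]) cylinder(h = 989, r = 28); }


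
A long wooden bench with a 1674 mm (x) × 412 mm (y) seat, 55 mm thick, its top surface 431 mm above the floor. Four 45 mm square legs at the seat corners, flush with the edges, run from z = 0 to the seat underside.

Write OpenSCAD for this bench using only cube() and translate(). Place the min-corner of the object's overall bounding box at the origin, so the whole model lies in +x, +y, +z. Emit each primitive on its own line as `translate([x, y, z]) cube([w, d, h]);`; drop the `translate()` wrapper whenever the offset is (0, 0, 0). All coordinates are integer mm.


translate([0, 0, 376]) cube([1674, 412, 55]);
cube([45, 45, 376]);
translate([0, 367, 0]) cube([45, 45, 376]);
translate([1629, 0, 0]) cube([45, 45, 376]);
translate([1629, 367, 0]) cube([45, 45, 376]);


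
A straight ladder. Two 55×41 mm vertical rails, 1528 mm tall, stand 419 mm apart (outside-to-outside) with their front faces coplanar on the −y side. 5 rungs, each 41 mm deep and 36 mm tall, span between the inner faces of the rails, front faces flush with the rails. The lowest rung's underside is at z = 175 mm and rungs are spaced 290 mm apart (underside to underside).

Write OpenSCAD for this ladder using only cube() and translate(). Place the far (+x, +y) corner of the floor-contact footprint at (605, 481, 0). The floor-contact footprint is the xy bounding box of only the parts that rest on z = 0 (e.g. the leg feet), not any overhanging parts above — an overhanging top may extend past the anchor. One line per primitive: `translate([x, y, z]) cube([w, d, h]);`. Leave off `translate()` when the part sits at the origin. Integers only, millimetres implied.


translate([186, 440, 0]) cube([55, 41, 1528]);
translate([550, 440, 0]) cube([55, 41, 1528]);
translate([241, 440, 175]) cube([309, 41, 36]);
translate([241, 440, 465]) cube([309, 41, 36]);
translate([241, 440, 755]) cube([309, 41, 36]);
translate([241, 440, 1045]) cube([309, 41, 36]);
translate([241, 440, 1335]) cube([309, 41, 36]);


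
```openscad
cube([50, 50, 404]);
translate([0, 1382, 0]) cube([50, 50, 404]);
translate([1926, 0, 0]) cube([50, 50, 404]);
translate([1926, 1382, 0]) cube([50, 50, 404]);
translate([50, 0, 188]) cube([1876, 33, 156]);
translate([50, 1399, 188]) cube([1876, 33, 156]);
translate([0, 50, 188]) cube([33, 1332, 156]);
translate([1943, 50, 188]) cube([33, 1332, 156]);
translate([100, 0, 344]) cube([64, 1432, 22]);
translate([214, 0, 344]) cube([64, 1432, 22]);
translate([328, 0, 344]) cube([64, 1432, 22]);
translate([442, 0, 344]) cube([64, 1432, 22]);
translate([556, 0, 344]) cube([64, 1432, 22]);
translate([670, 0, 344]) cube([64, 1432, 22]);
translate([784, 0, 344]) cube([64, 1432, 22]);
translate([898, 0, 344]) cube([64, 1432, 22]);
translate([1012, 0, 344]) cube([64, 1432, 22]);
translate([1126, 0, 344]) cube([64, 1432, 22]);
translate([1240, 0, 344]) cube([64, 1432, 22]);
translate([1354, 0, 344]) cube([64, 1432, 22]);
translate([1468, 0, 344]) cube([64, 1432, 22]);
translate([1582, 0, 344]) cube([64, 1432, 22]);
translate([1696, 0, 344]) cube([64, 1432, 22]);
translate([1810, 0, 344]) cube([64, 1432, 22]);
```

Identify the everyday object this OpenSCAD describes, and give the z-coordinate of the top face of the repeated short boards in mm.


A bed frame. The slat-top height is 366 mm.

Four posts, four rails, and a row of slats — a bed frame. Slats sit on the rails at z = 188 + 156 = 344; with slat thickness 22, the top is 366 mm.


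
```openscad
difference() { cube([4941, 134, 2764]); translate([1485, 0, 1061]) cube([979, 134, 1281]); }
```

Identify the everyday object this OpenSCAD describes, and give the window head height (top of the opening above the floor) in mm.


A wall with a window opening. The window head height is 2342 mm.

A wall with a rectangular opening subtracted — a window. Sill at z = 1061, opening 1281 mm tall, so the head is at 1061 + 1281 = 2342 mm.


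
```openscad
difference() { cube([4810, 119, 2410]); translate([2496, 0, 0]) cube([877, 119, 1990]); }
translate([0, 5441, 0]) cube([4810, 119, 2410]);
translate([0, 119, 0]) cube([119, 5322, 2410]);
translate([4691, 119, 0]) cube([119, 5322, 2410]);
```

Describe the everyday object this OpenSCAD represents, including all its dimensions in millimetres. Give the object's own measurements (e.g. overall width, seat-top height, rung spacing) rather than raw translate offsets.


A single room: four walls, each 2410 mm tall and 119 mm thick, enclosing an outside footprint 4810×5560 mm (x × y), no floor or roof. The front and back walls (−y and +y sides) run the full x-width; the side walls fit between their inner faces. A door opening 877 mm wide and 1990 mm tall is cut through the front wall from the floor up, its −x edge 2496 mm from the wall's −x end.


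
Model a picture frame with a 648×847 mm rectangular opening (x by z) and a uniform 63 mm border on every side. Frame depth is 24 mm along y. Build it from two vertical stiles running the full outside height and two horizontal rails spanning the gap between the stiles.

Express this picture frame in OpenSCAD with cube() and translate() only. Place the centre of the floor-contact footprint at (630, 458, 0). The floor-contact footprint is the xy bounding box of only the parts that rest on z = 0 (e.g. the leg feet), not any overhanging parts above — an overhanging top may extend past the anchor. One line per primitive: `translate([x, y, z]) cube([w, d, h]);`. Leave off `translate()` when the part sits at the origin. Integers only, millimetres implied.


translate([243, 446, 0]) cube([63, 24, 973]);
translate([954, 446, 0]) cube([63, 24, 973]);
translate([306, 446, 0]) cube([648, 24, 63]);
translate([306, 446, 910]) cube([648, 24, 63]);


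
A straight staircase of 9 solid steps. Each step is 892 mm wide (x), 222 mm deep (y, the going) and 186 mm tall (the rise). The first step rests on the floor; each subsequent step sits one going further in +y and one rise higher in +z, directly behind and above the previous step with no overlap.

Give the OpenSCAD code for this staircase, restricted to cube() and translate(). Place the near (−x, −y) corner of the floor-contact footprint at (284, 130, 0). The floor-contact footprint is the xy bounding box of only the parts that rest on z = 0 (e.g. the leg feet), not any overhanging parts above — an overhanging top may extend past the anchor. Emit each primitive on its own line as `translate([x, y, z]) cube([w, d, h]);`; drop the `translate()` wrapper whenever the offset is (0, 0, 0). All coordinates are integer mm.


translate([284, 130, 0]) cube([892, 222, 186]);
translate([284, 352, 186]) cube([892, 222, 186]);
translate([284, 574, 372]) cube([892, 222, 186]);
translate([284, 796, 558]) cube([892, 222, 186]);
translate([284, 1018, 744]) cube([892, 222, 186]);
translate([284, 1240, 930]) cube([892, 222, 186]);
translate([284, 1462, 1116]) cube([892, 222, 186]);
translate([284, 1684, 1302]) cube([892, 222, 186]);
translate([284, 1906, 1488]) cube([892, 222, 186]);


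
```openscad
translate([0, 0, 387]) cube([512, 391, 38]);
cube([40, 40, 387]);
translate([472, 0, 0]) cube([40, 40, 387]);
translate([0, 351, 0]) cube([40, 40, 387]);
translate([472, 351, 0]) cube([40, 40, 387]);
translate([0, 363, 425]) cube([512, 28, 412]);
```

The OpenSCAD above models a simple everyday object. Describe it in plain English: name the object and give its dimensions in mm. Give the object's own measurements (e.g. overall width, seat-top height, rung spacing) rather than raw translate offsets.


A chair. The seat is a 512×391×38 mm slab with its top at z = 425 mm, on four 40×40 mm corner legs (flush with the seat edges, standing on z = 0). A flat backrest 28 mm thick, 412 mm tall, spans the full seat width and rises from the seat top along its +y edge, rear face flush with the rear of the seat.


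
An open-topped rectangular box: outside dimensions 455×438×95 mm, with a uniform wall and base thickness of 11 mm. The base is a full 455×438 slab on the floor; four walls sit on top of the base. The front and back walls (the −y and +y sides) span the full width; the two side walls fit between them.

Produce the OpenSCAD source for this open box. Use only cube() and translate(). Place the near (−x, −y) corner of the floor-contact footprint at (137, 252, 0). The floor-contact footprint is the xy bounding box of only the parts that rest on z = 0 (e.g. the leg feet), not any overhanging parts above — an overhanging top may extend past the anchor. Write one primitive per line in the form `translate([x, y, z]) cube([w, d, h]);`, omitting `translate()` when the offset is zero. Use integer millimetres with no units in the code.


translate([137, 252, 0]) cube([455, 438, 11]);
translate([137, 252, 11]) cube([455, 11, 84]);
translate([137, 679, 11]) cube([455, 11, 84]);
translate([137, 263, 11]) cube([11, 416, 84]);
translate([581, 263, 11]) cube([11, 416, 84]);


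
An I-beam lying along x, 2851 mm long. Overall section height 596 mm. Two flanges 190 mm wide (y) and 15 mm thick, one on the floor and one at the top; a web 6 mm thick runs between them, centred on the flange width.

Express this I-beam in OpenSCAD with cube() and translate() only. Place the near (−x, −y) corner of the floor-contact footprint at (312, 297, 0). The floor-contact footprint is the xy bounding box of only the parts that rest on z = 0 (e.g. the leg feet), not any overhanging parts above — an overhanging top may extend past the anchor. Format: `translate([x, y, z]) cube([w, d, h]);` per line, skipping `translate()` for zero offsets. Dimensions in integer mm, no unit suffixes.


translate([312, 297, 0]) cube([2851, 190, 15]);
translate([312, 389, 15]) cube([2851, 6, 566]);
translate([312, 297, 581]) cube([2851, 190, 15]);


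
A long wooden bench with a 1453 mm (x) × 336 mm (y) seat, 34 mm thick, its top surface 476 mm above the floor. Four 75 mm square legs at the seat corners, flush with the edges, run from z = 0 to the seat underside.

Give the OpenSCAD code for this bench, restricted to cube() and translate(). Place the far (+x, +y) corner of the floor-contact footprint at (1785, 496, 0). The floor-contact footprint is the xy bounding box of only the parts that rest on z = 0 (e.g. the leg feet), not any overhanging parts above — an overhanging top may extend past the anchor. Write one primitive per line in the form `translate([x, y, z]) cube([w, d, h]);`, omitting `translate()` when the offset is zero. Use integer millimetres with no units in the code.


translate([332, 160, 442]) cube([1453, 336, 34]);
translate([332, 160, 0]) cube([75, 75, 442]);
translate([332, 421, 0]) cube([75, 75, 442]);
translate([1710, 160, 0]) cube([75, 75, 442]);
translate([1710, 421, 0]) cube([75, 75, 442]);


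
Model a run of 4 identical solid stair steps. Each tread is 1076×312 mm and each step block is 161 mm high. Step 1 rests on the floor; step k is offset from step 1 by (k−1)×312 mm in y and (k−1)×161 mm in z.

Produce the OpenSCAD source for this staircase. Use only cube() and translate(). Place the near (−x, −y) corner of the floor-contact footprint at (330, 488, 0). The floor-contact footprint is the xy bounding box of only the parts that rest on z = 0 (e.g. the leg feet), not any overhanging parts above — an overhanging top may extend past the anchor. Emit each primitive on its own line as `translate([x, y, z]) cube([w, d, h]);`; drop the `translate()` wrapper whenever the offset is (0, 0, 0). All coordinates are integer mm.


translate([330, 488, 0]) cube([1076, 312, 161]);
translate([330, 800, 161]) cube([1076, 312, 161]);
translate([330, 1112, 322]) cube([1076, 312, 161]);
translate([330, 1424, 483]) cube([1076, 312, 161]);


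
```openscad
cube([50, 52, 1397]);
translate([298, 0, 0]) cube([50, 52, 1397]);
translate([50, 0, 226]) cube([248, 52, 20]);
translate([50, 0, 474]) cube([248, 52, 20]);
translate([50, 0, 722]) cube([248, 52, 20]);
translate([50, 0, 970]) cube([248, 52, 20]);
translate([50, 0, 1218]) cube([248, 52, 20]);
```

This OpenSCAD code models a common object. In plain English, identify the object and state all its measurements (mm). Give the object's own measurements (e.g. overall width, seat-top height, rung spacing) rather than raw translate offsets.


A straight ladder. Two 50×52 mm vertical rails, 1397 mm tall, stand 348 mm apart (outside-to-outside) with their front faces coplanar on the −y side. 5 rungs, each 52 mm deep and 20 mm tall, span between the inner faces of the rails, front faces flush with the rails. The lowest rung's underside is at z = 226 mm and rungs are spaced 248 mm apart (underside to underside).


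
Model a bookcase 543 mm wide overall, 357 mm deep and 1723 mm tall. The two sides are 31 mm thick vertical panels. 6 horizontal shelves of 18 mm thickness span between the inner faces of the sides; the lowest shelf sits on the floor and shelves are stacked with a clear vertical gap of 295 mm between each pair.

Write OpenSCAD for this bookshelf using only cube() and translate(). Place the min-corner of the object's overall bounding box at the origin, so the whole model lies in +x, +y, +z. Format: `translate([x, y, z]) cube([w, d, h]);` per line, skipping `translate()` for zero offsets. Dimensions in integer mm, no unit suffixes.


cube([31, 357, 1723]);
translate([512, 0, 0]) cube([31, 357, 1723]);
translate([31, 0, 0]) cube([481, 357, 18]);
translate([31, 0, 313]) cube([481, 357, 18]);
translate([31, 0, 626]) cube([481, 357, 18]);
translate([31, 0, 939]) cube([481, 357, 18]);
translate([31, 0, 1252]) cube([481, 357, 18]);
translate([31, 0, 1565]) cube([481, 357, 18]);


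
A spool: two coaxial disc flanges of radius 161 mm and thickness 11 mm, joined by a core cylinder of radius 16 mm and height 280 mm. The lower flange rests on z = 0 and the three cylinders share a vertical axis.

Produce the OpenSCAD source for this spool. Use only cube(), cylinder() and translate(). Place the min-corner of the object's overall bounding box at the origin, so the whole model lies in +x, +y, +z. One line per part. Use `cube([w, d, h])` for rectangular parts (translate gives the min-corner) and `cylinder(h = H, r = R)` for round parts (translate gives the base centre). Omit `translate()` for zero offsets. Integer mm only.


translate([161, 161, 0]) cylinder(h = 11, r = 161);
translate([161, 161, 11]) cylinder(h = 280, r = 16);
translate([161, 161, 291]) cylinder(h = 11, r = 161);


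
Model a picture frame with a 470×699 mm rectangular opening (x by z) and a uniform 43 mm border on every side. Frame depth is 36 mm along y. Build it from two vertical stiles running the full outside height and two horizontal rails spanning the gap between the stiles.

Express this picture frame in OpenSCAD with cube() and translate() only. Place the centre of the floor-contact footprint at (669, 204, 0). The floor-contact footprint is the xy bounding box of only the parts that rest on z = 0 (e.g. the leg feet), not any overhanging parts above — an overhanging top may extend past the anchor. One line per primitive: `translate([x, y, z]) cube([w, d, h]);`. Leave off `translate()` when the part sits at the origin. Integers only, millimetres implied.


translate([391, 186, 0]) cube([43, 36, 785]);
translate([904, 186, 0]) cube([43, 36, 785]);
translate([434, 186, 0]) cube([470, 36, 43]);
translate([434, 186, 742]) cube([470, 36, 43]);


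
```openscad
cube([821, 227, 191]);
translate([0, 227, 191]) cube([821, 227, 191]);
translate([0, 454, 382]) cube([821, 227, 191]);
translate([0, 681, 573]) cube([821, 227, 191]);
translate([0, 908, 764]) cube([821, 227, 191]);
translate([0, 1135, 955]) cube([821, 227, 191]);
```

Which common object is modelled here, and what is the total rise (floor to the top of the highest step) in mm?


A staircase. The total rise is 1146 mm.

6 identical blocks, each offset up and back from the previous — a staircase. Each step is 191 mm tall and there are 6 of them, so the total rise is 6 × 191 = 1146 mm.


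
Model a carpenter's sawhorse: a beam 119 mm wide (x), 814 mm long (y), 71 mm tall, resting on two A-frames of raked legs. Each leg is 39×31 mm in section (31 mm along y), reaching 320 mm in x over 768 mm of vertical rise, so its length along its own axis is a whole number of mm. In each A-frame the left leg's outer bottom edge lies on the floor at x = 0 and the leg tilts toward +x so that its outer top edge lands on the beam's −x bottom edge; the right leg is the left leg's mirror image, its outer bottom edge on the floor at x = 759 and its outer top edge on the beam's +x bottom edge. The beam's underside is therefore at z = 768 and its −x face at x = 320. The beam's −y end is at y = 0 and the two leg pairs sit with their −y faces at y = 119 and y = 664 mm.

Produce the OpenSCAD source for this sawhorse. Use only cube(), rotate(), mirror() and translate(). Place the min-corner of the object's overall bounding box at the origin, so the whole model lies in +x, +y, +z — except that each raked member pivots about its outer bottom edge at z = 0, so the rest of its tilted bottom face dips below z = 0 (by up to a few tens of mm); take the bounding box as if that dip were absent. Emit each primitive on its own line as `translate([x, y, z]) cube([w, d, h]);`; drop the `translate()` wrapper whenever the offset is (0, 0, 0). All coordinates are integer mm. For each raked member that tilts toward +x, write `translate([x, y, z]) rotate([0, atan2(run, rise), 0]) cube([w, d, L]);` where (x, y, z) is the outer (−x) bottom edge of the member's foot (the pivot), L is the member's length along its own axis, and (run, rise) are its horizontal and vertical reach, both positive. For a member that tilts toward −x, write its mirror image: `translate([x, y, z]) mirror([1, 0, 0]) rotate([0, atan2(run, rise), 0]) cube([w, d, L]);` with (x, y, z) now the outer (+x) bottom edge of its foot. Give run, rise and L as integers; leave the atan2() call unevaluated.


translate([320, 0, 768]) cube([119, 814, 71]);
translate([0, 119, 0]) rotate([0, atan2(320, 768), 0]) cube([39, 31, 832]);
translate([759, 119, 0]) mirror([1, 0, 0]) rotate([0, atan2(320, 768), 0]) cube([39, 31, 832]);
translate([0, 664, 0]) rotate([0, atan2(320, 768), 0]) cube([39, 31, 832]);
translate([759, 664, 0]) mirror([1, 0, 0]) rotate([0, atan2(320, 768), 0]) cube([39, 31, 832]);


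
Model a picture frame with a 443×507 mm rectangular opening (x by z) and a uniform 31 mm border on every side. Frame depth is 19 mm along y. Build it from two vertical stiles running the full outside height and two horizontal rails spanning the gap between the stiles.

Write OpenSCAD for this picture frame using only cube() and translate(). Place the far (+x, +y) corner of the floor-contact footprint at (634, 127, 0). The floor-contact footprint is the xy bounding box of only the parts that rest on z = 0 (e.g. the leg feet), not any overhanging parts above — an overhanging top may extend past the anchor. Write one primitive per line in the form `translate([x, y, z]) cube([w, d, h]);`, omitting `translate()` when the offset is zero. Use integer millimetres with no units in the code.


translate([129, 108, 0]) cube([31, 19, 569]);
translate([603, 108, 0]) cube([31, 19, 569]);
translate([160, 108, 0]) cube([443, 19, 31]);
translate([160, 108, 538]) cube([443, 19, 31]);


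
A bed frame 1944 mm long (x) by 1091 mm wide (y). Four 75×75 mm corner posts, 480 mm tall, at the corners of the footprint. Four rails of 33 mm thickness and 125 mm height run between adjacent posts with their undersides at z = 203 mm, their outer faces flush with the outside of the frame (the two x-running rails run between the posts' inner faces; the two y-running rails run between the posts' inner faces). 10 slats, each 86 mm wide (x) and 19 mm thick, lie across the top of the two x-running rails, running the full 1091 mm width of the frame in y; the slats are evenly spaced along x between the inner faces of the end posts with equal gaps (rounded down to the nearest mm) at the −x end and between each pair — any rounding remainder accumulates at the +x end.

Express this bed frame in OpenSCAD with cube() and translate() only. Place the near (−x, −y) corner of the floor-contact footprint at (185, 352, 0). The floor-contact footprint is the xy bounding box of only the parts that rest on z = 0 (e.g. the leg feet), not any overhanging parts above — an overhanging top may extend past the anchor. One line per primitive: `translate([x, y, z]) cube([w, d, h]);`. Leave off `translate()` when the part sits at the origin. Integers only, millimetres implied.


translate([185, 352, 0]) cube([75, 75, 480]);
translate([185, 1368, 0]) cube([75, 75, 480]);
translate([2054, 352, 0]) cube([75, 75, 480]);
translate([2054, 1368, 0]) cube([75, 75, 480]);
translate([260, 352, 203]) cube([1794, 33, 125]);
translate([260, 1410, 203]) cube([1794, 33, 125]);
translate([185, 427, 203]) cube([33, 941, 125]);
translate([2096, 427, 203]) cube([33, 941, 125]);
translate([344, 352, 328]) cube([86, 1091, 19]);
translate([514, 352, 328]) cube([86, 1091, 19]);
translate([684, 352, 328]) cube([86, 1091, 19]);
translate([854, 352, 328]) cube([86, 1091, 19]);
translate([1024, 352, 328]) cube([86, 1091, 19]);
translate([1194, 352, 328]) cube([86, 1091, 19]);
translate([1364, 352, 328]) cube([86, 1091, 19]);
translate([1534, 352, 328]) cube([86, 1091, 19]);
translate([1704, 352, 328]) cube([86, 1091, 19]);
translate([1874, 352, 328]) cube([86, 1091, 19]);


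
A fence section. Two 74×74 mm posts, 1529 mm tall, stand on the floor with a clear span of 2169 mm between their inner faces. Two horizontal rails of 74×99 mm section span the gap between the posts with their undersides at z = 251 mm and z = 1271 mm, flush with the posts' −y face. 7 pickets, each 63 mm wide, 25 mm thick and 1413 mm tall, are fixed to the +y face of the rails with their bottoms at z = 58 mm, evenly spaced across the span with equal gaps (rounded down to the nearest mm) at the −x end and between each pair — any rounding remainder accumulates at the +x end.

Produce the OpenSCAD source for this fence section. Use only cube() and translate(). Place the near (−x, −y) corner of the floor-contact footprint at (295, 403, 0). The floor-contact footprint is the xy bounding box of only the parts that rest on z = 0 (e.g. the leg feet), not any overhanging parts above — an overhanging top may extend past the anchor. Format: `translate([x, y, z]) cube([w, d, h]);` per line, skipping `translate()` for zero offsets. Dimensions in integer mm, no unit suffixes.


translate([295, 403, 0]) cube([74, 74, 1529]);
translate([2538, 403, 0]) cube([74, 74, 1529]);
translate([369, 403, 251]) cube([2169, 74, 99]);
translate([369, 403, 1271]) cube([2169, 74, 99]);
translate([585, 477, 58]) cube([63, 25, 1413]);
translate([864, 477, 58]) cube([63, 25, 1413]);
translate([1143, 477, 58]) cube([63, 25, 1413]);
translate([1422, 477, 58]) cube([63, 25, 1413]);
translate([1701, 477, 58]) cube([63, 25, 1413]);
translate([1980, 477, 58]) cube([63, 25, 1413]);
translate([2259, 477, 58]) cube([63, 25, 1413]);


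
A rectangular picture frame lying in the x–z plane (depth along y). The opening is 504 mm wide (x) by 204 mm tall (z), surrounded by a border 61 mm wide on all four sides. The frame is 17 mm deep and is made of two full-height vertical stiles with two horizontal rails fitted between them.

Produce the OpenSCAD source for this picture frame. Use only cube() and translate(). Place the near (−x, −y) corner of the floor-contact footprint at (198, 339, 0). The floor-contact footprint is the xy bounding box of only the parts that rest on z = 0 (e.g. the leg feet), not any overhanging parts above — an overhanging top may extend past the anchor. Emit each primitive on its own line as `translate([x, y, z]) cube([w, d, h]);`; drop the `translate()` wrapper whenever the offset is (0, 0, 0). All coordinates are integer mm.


translate([198, 339, 0]) cube([61, 17, 326]);
translate([763, 339, 0]) cube([61, 17, 326]);
translate([259, 339, 0]) cube([504, 17, 61]);
translate([259, 339, 265]) cube([504, 17, 61]);


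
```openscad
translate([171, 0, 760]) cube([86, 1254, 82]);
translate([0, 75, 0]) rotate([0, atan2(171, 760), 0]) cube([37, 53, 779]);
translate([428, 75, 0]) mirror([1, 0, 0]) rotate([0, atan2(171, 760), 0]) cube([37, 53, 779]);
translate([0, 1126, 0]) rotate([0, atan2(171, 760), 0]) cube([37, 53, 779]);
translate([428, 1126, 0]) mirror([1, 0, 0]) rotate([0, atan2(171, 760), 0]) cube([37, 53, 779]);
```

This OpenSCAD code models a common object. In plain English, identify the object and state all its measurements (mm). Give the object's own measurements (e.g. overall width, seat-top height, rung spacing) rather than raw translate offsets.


A sawhorse. A 86×1254×82 mm beam (x, y, z) sits on two A-frame leg pairs. Each pair is two raked legs of 37×53 mm section (53 mm along y) splaying symmetrically in x. Each leg rises 760 mm vertically over 171 mm of horizontal reach and is 779 mm long along its own axis. Every leg's outer bottom edge rests on the floor and its outer top edge meets a bottom edge of the beam — the left legs (tilting toward +x) meet the beam's −x bottom edge, the right legs (their mirror images, tilting toward −x) meet its +x bottom edge — so the leg tops tuck under the beam, the beam's underside is 760 mm above the floor, and the feet are 428 mm apart outside-to-outside with the beam centred between them. The two leg pairs are set in 75 mm from either end of the beam.


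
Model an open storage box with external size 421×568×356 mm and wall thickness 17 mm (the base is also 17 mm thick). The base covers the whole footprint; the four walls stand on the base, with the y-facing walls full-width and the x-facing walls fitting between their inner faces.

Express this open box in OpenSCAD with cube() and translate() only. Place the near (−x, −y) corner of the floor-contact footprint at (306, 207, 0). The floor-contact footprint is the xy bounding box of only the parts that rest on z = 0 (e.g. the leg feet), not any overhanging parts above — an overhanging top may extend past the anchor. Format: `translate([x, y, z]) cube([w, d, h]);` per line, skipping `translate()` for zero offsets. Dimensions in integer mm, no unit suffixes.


translate([306, 207, 0]) cube([421, 568, 17]);
translate([306, 207, 17]) cube([421, 17, 339]);
translate([306, 758, 17]) cube([421, 17, 339]);
translate([306, 224, 17]) cube([17, 534, 339]);
translate([710, 224, 17]) cube([17, 534, 339]);


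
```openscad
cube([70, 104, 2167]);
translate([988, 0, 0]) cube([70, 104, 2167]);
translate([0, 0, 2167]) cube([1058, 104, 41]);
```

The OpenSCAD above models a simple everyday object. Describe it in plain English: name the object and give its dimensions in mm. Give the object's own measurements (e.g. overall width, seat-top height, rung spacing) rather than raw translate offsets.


A door frame. The clear opening is 918 mm wide and 2167 mm high. Two 70 mm wide jambs, 104 mm deep, stand either side of the opening from the floor to the top of the opening. A 41 mm thick head sits across the top of both jambs, spanning the full outside width of the frame.


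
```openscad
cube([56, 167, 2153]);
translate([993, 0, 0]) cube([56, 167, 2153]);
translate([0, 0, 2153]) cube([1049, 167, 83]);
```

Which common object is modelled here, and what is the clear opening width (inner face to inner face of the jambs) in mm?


A door frame. The clear opening width is 937 mm.

Two 2153 mm tall posts with a header on top — a door frame. The left jamb is 56 mm wide at x = 0; the right jamb starts at x = 993. The clear opening is 993 − 56 = 937 mm.


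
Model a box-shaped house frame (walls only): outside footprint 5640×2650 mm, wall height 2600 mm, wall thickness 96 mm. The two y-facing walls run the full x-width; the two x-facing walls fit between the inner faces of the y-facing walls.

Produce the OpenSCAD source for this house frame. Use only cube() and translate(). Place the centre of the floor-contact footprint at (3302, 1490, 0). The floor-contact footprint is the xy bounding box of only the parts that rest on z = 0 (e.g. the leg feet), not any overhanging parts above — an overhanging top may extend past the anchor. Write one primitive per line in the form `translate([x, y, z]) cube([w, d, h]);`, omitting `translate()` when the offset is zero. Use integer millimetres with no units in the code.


translate([482, 165, 0]) cube([5640, 96, 2600]);
translate([482, 2719, 0]) cube([5640, 96, 2600]);
translate([482, 261, 0]) cube([96, 2458, 2600]);
translate([6026, 261, 0]) cube([96, 2458, 2600]);


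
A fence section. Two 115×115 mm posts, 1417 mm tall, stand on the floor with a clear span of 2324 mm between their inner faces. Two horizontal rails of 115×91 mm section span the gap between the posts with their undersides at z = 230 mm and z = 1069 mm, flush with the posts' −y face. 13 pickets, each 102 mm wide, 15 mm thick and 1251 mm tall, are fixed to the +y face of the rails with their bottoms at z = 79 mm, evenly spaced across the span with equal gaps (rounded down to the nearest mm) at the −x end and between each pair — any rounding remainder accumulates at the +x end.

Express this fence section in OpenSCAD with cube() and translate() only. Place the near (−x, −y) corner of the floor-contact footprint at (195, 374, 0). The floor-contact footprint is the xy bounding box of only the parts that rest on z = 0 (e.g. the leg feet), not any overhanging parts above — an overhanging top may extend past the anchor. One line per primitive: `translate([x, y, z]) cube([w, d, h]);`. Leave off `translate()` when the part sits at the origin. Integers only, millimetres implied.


translate([195, 374, 0]) cube([115, 115, 1417]);
translate([2634, 374, 0]) cube([115, 115, 1417]);
translate([310, 374, 230]) cube([2324, 115, 91]);
translate([310, 374, 1069]) cube([2324, 115, 91]);
translate([381, 489, 79]) cube([102, 15, 1251]);
translate([554, 489, 79]) cube([102, 15, 1251]);
translate([727, 489, 79]) cube([102, 15, 1251]);
translate([900, 489, 79]) cube([102, 15, 1251]);
translate([1073, 489, 79]) cube([102, 15, 1251]);
translate([1246, 489, 79]) cube([102, 15, 1251]);
translate([1419, 489, 79]) cube([102, 15, 1251]);
translate([1592, 489, 79]) cube([102, 15, 1251]);
translate([1765, 489, 79]) cube([102, 15, 1251]);
translate([1938, 489, 79]) cube([102, 15, 1251]);
translate([2111, 489, 79]) cube([102, 15, 1251]);
translate([2284, 489, 79]) cube([102, 15, 1251]);
translate([2457, 489, 79]) cube([102, 15, 1251]);


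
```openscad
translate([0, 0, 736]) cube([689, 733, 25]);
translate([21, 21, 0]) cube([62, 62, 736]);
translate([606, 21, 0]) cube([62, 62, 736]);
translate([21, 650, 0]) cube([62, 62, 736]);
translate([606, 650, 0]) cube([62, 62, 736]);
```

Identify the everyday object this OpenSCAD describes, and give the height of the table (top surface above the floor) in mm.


A table. The table height is 761 mm.

A 689×733×25 slab sits at z = 736 on four 62 mm square posts — a table. The top surface is at 736 + 25 = 761 mm.


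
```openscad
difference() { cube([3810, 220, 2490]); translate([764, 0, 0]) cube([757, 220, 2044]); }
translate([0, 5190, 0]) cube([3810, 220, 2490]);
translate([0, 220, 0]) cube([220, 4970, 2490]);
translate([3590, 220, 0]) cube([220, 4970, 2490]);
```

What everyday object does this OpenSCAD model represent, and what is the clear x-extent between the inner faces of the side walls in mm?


A single room. The interior width is 3370 mm.

Four walls enclosing a rectangle with a door in the front wall — a room. Outside width 3810 minus two 220 mm walls gives 3370 mm.


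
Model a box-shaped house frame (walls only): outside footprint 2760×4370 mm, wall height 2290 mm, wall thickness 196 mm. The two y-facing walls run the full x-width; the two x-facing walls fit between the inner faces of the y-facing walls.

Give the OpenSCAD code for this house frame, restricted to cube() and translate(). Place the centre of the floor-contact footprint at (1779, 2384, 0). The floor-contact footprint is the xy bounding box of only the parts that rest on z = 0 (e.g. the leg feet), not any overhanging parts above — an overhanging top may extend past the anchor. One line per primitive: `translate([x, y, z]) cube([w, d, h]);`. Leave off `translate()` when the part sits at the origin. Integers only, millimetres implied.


translate([399, 199, 0]) cube([2760, 196, 2290]);
translate([399, 4373, 0]) cube([2760, 196, 2290]);
translate([399, 395, 0]) cube([196, 3978, 2290]);
translate([2963, 395, 0]) cube([196, 3978, 2290]);


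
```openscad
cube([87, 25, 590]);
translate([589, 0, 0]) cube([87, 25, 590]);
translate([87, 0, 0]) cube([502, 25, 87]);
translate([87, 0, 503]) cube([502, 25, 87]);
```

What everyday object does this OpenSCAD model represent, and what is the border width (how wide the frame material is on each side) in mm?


A picture frame. The border width is 87 mm.

Four thin pieces enclosing a rectangular opening — a picture frame. The two full-height stiles are 590 mm tall; the top rail sits at z = 503 and is 87 mm tall, so the border above the opening is 590 − 503 = 87 mm, matching the stile x-width.


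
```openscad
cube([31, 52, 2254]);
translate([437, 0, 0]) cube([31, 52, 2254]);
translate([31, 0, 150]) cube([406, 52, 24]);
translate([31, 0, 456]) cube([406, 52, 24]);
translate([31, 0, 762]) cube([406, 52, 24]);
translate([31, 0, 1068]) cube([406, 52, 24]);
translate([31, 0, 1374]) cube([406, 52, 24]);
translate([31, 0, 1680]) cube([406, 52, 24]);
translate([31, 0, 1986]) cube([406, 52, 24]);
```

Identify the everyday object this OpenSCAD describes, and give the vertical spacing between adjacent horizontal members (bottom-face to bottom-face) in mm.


A ladder. The rung spacing is 306 mm.

Two tall 31×52 posts with 7 short bars between them — a ladder. Adjacent rungs sit at z = 150 and z = 456, so the spacing is 456 − 150 = 306 mm.


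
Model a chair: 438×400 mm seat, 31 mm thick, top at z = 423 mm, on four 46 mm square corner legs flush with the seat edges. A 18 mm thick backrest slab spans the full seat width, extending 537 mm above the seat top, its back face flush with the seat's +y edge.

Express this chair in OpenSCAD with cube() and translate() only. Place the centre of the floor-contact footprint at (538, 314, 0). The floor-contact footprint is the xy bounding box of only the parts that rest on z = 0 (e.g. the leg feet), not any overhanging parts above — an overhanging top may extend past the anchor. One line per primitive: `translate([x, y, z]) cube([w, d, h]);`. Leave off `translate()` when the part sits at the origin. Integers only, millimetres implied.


// leg_h = 423 - 31 = 392
translate([319, 114, 392]) cube([438, 400, 31]);
translate([319, 114, 0]) cube([46, 46, 392]);
translate([711, 114, 0]) cube([46, 46, 392]);
translate([319, 468, 0]) cube([46, 46, 392]);
translate([711, 468, 0]) cube([46, 46, 392]);
translate([319, 496, 423]) cube([438, 18, 537]);


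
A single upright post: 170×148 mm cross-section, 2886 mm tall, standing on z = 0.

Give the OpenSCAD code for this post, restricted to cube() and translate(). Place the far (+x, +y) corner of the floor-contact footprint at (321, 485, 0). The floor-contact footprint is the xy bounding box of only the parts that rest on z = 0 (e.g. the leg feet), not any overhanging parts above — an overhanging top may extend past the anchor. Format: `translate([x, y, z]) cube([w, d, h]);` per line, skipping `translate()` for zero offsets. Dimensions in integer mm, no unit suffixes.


translate([151, 337, 0]) cube([170, 148, 2886]);
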